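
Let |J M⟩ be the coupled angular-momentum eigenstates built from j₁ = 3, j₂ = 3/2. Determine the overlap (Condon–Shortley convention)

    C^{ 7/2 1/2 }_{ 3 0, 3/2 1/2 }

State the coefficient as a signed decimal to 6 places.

-0.308607

√[8·1!5!2!/9! · 3!3!2!1!4!3!] = √(384/7)
  +(−1)^0/∏(0,1,3,2,2,0)! = 1/24  (running 1/24)
  +(−1)^1/∏(1,0,2,1,3,1)! = -1/12  (running -1/24)
⟨..|..⟩ = √(384/7)·(-1/24) = -0.308607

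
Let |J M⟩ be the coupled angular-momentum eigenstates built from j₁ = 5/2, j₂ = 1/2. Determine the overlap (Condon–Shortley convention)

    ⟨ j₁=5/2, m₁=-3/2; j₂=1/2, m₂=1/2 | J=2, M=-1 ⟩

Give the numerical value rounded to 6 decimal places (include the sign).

√[5·1!4!0!/6! · 1!4!1!0!1!3!] = √(24)
  +(−1)^1/∏(1,0,3,0,1,0)! = -1/6  (running -1/6)
⟨..|..⟩ = √(24)·(-1/6) = -0.816497

−√(2/3) = -0.816497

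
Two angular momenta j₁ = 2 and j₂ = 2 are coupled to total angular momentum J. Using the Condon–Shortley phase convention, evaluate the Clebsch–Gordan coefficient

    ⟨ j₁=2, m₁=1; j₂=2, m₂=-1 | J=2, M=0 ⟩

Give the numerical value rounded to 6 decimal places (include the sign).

√[5·2!2!2!/7! · 3!1!1!3!2!2!] = √(8/7)
  +(−1)^0/∏(0,2,1,1,1,1)! = 1/2  (running 1/2)
  +(−1)^1/∏(1,1,0,0,2,2)! = -1/4  (running 1/4)
⟨..|..⟩ = √(8/7)·(1/4) = +0.267261

+0.267261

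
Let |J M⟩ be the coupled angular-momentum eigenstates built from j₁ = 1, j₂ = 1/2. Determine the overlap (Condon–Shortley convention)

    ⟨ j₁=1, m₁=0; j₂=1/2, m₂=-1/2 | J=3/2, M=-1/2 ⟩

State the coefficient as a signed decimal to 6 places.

triangle: 0!·2!·1!/4! = 2/24
(j±m)!: 1!·1!·0!·1!·1!·2! = 2
prefactor² = (2J+1)·Δ·N² = 2/3
  k=0: +1/(0!·0!·1!·0!·1!·1!) = 1
Σ = 1  ⇒  CG² = 2/3·1² = 2/3
CG = +√(2/3) = +0.816497

+√(2/3) = +0.816497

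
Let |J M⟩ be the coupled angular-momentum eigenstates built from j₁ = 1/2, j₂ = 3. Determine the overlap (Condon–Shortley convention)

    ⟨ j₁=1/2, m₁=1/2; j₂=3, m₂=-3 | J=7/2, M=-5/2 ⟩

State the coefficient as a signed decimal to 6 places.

j₁+j₂−J=0  J+j₁−j₂=1  J−j₁+j₂=6  j₁+j₂+J+1=8
(j₁±m₁, j₂±m₂, J±M) = (1,0,0,6,1,6)
P² = 518400/7
sum k=0..0:
  [0] +1/720 = 1/720
S = 1/720
C² = P²·S² = 1/7 ; C = +0.377964

+0.377964  (= +√(1/7))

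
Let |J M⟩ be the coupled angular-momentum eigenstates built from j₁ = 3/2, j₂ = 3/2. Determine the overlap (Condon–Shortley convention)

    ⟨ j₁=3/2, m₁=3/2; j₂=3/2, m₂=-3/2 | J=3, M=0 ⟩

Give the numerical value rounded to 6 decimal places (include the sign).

+0.223607  (= +√(1/20))

√[7·0!3!3!/7! · 3!0!0!3!3!3!] = √(324/5)
  +(−1)^0/∏(0,0,0,0,3,3)! = 1/36  (running 1/36)
⟨..|..⟩ = √(324/5)·(1/36) = +0.223607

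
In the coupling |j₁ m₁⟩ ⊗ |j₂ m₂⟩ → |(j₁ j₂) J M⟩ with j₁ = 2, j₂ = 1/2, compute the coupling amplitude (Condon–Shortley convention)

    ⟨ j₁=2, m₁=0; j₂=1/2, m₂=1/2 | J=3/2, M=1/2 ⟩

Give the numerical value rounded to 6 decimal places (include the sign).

-0.632456

√[4·1!3!0!/5! · 2!2!1!0!2!1!] = √(8/5)
  +(−1)^1/∏(1,0,1,0,2,0)! = -1/2  (running -1/2)
⟨..|..⟩ = √(8/5)·(-1/2) = -0.632456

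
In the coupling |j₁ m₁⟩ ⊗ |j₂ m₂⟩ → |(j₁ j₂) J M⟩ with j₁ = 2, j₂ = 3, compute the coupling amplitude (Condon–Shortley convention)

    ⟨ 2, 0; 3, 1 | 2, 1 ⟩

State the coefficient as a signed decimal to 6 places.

triangle: 3!·1!·3!/8! = 36/40320
(j±m)!: 2!·2!·4!·2!·3!·1! = 1152
prefactor² = (2J+1)·Δ·N² = 36/7
  k=1: −1/(1!·2!·1!·3!·0!·0!) = -1/12
  k=2: +1/(2!·1!·0!·2!·1!·1!) = 1/4
Σ = 1/6  ⇒  CG² = 36/7·1/6² = 1/7
CG = +√(1/7) = +0.377964

+√(1/7) = +0.377964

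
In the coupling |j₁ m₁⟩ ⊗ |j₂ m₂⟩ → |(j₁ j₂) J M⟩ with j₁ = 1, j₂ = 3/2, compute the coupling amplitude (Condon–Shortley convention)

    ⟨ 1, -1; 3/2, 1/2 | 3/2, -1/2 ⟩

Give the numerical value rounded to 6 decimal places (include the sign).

j₁+j₂−J=1  J+j₁−j₂=1  J−j₁+j₂=2  j₁+j₂+J+1=5
(j₁±m₁, j₂±m₂, J±M) = (0,2,2,1,1,2)
P² = 8/15
sum k=1..1:
  [1] −1/1 = -1
S = -1
C² = P²·S² = 8/15 ; C = -0.730297

−√(8/15) ≈ -0.730297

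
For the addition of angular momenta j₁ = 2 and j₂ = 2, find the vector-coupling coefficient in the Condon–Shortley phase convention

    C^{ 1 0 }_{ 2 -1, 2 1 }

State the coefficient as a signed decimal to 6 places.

+√(1/10) ≈ +0.316228

j₁+j₂−J=3  J+j₁−j₂=1  J−j₁+j₂=1  j₁+j₂+J+1=6
(j₁±m₁, j₂±m₂, J±M) = (1,3,3,1,1,1)
P² = 9/10
sum k=2..3:
  [2] +1/2 = 1/2
  [3] −1/6 = -1/6
S = 1/3
C² = P²·S² = 1/10 ; C = +0.316228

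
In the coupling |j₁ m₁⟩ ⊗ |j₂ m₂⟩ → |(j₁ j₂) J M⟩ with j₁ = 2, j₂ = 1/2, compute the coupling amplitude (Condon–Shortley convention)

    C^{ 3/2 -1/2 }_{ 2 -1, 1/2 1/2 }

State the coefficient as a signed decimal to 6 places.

j₁+j₂−J=1  J+j₁−j₂=3  J−j₁+j₂=0  j₁+j₂+J+1=5
(j₁±m₁, j₂±m₂, J±M) = (1,3,1,0,1,2)
P² = 12/5
sum k=1..1:
  [1] −1/2 = -1/2
S = -1/2
C² = P²·S² = 3/5 ; C = -0.774597

−√(3/5) = -0.774597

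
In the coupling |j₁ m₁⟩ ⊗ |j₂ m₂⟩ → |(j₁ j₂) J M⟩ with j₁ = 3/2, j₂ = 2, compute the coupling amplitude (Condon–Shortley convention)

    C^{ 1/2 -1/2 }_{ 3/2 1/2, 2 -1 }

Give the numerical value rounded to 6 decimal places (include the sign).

−√(3/10) ≈ -0.547723

j₁+j₂−J=3  J+j₁−j₂=0  J−j₁+j₂=1  j₁+j₂+J+1=5
(j₁±m₁, j₂±m₂, J±M) = (2,1,1,3,0,1)
P² = 6/5
sum k=1..1:
  [1] −1/2 = -1/2
S = -1/2
C² = P²·S² = 3/10 ; C = -0.547723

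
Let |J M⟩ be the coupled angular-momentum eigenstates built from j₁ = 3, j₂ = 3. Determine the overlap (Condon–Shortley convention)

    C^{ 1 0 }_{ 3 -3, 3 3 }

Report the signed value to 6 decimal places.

−√(9/28) = -0.566947

√[3·5!1!1!/8! · 0!6!6!0!1!1!] = √(32400/7)
  +(−1)^5/∏(5,0,1,1,0,0)! = -1/120  (running -1/120)
⟨..|..⟩ = √(32400/7)·(-1/120) = -0.566947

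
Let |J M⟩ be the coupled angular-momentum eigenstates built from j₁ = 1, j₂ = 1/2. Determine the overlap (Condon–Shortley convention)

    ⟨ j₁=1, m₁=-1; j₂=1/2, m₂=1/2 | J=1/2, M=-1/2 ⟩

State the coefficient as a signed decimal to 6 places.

-0.816497

√[2·1!1!0!/3! · 0!2!1!0!0!1!] = √(2/3)
  +(−1)^1/∏(1,0,1,0,0,0)! = -1  (running -1)
⟨..|..⟩ = √(2/3)·(-1) = -0.816497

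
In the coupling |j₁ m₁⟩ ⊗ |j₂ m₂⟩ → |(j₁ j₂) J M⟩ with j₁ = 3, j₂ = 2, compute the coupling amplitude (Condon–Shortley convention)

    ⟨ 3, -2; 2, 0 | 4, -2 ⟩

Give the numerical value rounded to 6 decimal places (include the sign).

-0.585540

√[9·1!5!3!/10! · 1!5!2!2!2!6!] = √(8640/7)
  +(−1)^0/∏(0,1,5,2,0,1)! = 1/240  (running 1/240)
  +(−1)^1/∏(1,0,4,1,1,2)! = -1/48  (running -1/60)
⟨..|..⟩ = √(8640/7)·(-1/60) = -0.585540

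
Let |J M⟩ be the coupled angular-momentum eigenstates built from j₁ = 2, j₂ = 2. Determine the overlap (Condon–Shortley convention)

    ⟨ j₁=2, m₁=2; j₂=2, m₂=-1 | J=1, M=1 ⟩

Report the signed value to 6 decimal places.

+0.447214

triangle: 3!·1!·1!/6! = 6/720
(j±m)!: 4!·0!·1!·3!·2!·0! = 288
prefactor² = (2J+1)·Δ·N² = 36/5
  k=0: +1/(0!·3!·0!·1!·1!·0!) = 1/6
Σ = 1/6  ⇒  CG² = 36/5·1/6² = 1/5
CG = +√(1/5) = +0.447214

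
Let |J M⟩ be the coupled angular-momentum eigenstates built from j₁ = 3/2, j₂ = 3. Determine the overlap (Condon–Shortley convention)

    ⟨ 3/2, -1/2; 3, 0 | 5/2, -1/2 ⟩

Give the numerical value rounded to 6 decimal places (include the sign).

triangle: 2!·1!·4!/8! = 48/40320
(j±m)!: 1!·2!·3!·3!·2!·3! = 864
prefactor² = (2J+1)·Δ·N² = 216/35
  k=1: −1/(1!·1!·1!·2!·0!·2!) = -1/4
  k=2: +1/(2!·0!·0!·1!·1!·3!) = 1/12
Σ = -1/6  ⇒  CG² = 216/35·(-1/6)² = 6/35
CG = −√(6/35) = -0.414039

−√(6/35) ≈ -0.414039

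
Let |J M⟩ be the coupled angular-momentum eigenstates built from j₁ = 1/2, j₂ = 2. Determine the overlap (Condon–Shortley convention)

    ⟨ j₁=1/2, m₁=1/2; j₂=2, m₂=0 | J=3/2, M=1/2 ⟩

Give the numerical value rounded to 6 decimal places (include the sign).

+√(2/5) = +0.632456

triangle: 1!·0!·3!/5! = 6/120
(j±m)!: 1!·0!·2!·2!·2!·1! = 8
prefactor² = (2J+1)·Δ·N² = 8/5
  k=0: +1/(0!·1!·0!·2!·0!·1!) = 1/2
Σ = 1/2  ⇒  CG² = 8/5·1/2² = 2/5
CG = +√(2/5) = +0.632456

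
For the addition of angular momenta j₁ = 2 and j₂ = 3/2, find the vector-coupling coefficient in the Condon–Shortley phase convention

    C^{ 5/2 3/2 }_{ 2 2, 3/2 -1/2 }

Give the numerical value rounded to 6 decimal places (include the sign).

√[6·1!3!2!/7! · 4!0!1!2!4!1!] = √(576/35)
  +(−1)^0/∏(0,1,0,1,3,1)! = 1/6  (running 1/6)
⟨..|..⟩ = √(576/35)·(1/6) = +0.676123

+0.676123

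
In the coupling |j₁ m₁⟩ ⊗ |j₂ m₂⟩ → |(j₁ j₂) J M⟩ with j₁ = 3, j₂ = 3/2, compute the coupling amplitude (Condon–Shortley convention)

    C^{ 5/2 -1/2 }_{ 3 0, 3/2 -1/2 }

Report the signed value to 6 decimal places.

√[6·2!4!1!/8! · 3!3!1!2!2!3!] = √(216/35)
  +(−1)^0/∏(0,2,3,1,1,0)! = 1/12  (running 1/12)
  +(−1)^1/∏(1,1,2,0,2,1)! = -1/4  (running -1/6)
⟨..|..⟩ = √(216/35)·(-1/6) = -0.414039

-0.414039  (= −√(6/35))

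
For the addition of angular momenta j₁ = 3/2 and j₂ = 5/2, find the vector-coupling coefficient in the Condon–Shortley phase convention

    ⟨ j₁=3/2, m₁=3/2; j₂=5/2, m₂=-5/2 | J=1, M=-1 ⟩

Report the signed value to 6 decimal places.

j₁+j₂−J=3  J+j₁−j₂=0  J−j₁+j₂=2  j₁+j₂+J+1=6
(j₁±m₁, j₂±m₂, J±M) = (3,0,0,5,0,2)
P² = 72
sum k=0..0:
  [0] +1/12 = 1/12
S = 1/12
C² = P²·S² = 1/2 ; C = +0.707107

+√(1/2) ≈ +0.707107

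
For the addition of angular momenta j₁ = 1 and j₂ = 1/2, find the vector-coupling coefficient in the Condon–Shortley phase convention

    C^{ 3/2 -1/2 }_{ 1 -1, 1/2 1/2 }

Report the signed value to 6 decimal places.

+√(1/3) ≈ +0.577350

j₁+j₂−J=0  J+j₁−j₂=2  J−j₁+j₂=1  j₁+j₂+J+1=4
(j₁±m₁, j₂±m₂, J±M) = (0,2,1,0,1,2)
P² = 4/3
sum k=0..0:
  [0] +1/2 = 1/2
S = 1/2
C² = P²·S² = 1/3 ; C = +0.577350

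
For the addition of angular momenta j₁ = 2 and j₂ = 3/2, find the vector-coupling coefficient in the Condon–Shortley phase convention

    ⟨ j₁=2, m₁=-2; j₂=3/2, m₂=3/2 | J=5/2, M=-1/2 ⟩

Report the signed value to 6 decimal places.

−√(6/35) ≈ -0.414039

√[6·1!3!2!/7! · 0!4!3!0!2!3!] = √(864/35)
  +(−1)^1/∏(1,0,3,2,0,0)! = -1/12  (running -1/12)
⟨..|..⟩ = √(864/35)·(-1/12) = -0.414039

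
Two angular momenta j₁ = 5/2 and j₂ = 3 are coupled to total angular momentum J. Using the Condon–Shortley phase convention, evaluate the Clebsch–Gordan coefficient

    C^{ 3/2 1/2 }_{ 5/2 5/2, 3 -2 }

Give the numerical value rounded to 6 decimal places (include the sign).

+0.487950

triangle: 4!·1!·2!/8! = 48/40320
(j±m)!: 5!·0!·1!·5!·2!·1! = 28800
prefactor² = (2J+1)·Δ·N² = 960/7
  k=0: +1/(0!·4!·0!·1!·1!·1!) = 1/24
Σ = 1/24  ⇒  CG² = 960/7·1/24² = 5/21
CG = +√(5/21) = +0.487950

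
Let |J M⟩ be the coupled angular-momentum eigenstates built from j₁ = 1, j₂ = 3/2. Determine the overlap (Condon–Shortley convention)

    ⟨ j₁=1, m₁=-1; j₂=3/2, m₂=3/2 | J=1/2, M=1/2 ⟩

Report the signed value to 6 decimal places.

+√(1/2) ≈ +0.707107

j₁+j₂−J=2  J+j₁−j₂=0  J−j₁+j₂=1  j₁+j₂+J+1=4
(j₁±m₁, j₂±m₂, J±M) = (0,2,3,0,1,0)
P² = 2
sum k=2..2:
  [2] +1/2 = 1/2
S = 1/2
C² = P²·S² = 1/2 ; C = +0.707107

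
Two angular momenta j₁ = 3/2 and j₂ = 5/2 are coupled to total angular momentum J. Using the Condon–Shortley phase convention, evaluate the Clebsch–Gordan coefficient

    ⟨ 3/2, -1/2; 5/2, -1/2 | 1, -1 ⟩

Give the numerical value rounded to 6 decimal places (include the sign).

+0.387298

j₁+j₂−J=3  J+j₁−j₂=0  J−j₁+j₂=2  j₁+j₂+J+1=6
(j₁±m₁, j₂±m₂, J±M) = (1,2,2,3,0,2)
P² = 12/5
sum k=2..2:
  [2] +1/4 = 1/4
S = 1/4
C² = P²·S² = 3/20 ; C = +0.387298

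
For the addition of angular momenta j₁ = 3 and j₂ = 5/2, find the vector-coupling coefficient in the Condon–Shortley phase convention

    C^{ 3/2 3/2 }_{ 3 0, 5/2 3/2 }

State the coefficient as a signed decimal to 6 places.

−√(6/35) = -0.414039

triangle: 4!·2!·1!/8! = 48/40320
(j±m)!: 3!·3!·4!·1!·3!·0! = 5184
prefactor² = (2J+1)·Δ·N² = 864/35
  k=3: −1/(3!·1!·0!·1!·2!·0!) = -1/12
Σ = -1/12  ⇒  CG² = 864/35·(-1/12)² = 6/35
CG = −√(6/35) = -0.414039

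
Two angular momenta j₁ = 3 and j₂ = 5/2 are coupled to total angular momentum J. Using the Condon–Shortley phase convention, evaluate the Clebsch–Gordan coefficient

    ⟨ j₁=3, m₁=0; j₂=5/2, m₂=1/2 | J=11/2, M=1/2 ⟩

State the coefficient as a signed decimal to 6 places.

√[12·0!6!5!/12! · 3!3!3!2!6!5!] = √(6220800/77)
  +(−1)^0/∏(0,0,3,3,3,2)! = 1/432  (running 1/432)
⟨..|..⟩ = √(6220800/77)·(1/432) = +0.657952

+√(100/231) = +0.657952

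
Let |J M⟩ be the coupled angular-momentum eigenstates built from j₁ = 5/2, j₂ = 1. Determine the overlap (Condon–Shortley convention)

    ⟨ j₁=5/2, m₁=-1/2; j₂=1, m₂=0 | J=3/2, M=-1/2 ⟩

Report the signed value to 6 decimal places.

−√(2/5) ≈ -0.632456

j₁+j₂−J=2  J+j₁−j₂=3  J−j₁+j₂=0  j₁+j₂+J+1=6
(j₁±m₁, j₂±m₂, J±M) = (2,3,1,1,1,2)
P² = 8/5
sum k=1..1:
  [1] −1/2 = -1/2
S = -1/2
C² = P²·S² = 2/5 ; C = -0.632456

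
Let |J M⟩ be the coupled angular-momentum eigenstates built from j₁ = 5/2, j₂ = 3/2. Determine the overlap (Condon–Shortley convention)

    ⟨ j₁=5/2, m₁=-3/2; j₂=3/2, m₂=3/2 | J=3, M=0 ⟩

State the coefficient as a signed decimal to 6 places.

−√(3/10) = -0.547723

√[7·1!4!2!/8! · 1!4!3!0!3!3!] = √(216/5)
  +(−1)^1/∏(1,0,3,2,1,0)! = -1/12  (running -1/12)
⟨..|..⟩ = √(216/5)·(-1/12) = -0.547723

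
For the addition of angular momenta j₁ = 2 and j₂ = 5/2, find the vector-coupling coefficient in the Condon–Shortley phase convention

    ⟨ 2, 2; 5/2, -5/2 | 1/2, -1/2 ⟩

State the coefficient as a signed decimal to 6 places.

triangle: 4!*0!*1!/6! = 24/720
(j±m)!: 4!*0!*0!*5!*0!*1! = 2880
prefactor² = (2J+1)*Δ*N² = 192
  k=0: +1/(0!*4!*0!*0!*0!*1!) = 1/24
Σ = 1/24  ⇒  CG² = 192*1/24² = 1/3
CG = +√(1/3) = +0.577350

+0.577350  (= +√(1/3))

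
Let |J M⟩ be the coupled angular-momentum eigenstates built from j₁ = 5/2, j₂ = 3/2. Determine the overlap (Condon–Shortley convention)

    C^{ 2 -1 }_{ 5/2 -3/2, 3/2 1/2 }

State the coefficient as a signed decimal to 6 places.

√[5·2!3!1!/7! · 1!4!2!1!1!3!] = √(24/7)
  +(−1)^1/∏(1,1,3,1,0,0)! = -1/6  (running -1/6)
  +(−1)^2/∏(2,0,2,0,1,1)! = 1/4  (running 1/12)
⟨..|..⟩ = √(24/7)·(1/12) = +0.154303

+√(1/42) ≈ +0.154303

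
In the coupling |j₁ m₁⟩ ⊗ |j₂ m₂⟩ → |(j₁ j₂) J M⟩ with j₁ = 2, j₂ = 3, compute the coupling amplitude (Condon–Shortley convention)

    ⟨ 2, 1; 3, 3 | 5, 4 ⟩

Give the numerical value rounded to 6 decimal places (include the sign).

+√(2/5) ≈ +0.632456

j₁+j₂−J=0  J+j₁−j₂=4  J−j₁+j₂=6  j₁+j₂+J+1=11
(j₁±m₁, j₂±m₂, J±M) = (3,1,6,0,9,1)
P² = 7464960
sum k=0..0:
  [0] +1/4320 = 1/4320
S = 1/4320
C² = P²·S² = 2/5 ; C = +0.632456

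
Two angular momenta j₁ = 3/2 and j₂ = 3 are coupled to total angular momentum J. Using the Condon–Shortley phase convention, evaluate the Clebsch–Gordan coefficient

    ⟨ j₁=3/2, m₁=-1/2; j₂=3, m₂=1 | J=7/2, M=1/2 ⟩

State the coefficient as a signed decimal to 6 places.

j₁+j₂−J=1  J+j₁−j₂=2  J−j₁+j₂=5  j₁+j₂+J+1=9
(j₁±m₁, j₂±m₂, J±M) = (1,2,4,2,4,3)
P² = 512/7
sum k=0..1:
  [0] +1/48 = 1/48
  [1] −1/12 = -1/12
S = -1/16
C² = P²·S² = 2/7 ; C = -0.534522

−√(2/7) = -0.534522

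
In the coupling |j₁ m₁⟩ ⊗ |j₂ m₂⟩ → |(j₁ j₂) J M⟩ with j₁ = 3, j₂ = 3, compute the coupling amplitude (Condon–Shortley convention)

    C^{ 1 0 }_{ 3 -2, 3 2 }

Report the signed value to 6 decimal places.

√[3·5!1!1!/8! · 1!5!5!1!1!1!] = √(900/7)
  +(−1)^4/∏(4,1,1,1,0,0)! = 1/24  (running 1/24)
  +(−1)^5/∏(5,0,0,0,1,1)! = -1/120  (running 1/30)
⟨..|..⟩ = √(900/7)·(1/30) = +0.377964

+0.377964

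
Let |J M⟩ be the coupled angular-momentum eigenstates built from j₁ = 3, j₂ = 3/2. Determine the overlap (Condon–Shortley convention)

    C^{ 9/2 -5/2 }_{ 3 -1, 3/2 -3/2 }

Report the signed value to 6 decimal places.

√[10·0!6!3!/10! · 2!4!0!3!2!7!] = √(34560)
  +(−1)^0/∏(0,0,4,0,2,3)! = 1/288  (running 1/288)
⟨..|..⟩ = √(34560)·(1/288) = +0.645497

+0.645497  (= +√(5/12))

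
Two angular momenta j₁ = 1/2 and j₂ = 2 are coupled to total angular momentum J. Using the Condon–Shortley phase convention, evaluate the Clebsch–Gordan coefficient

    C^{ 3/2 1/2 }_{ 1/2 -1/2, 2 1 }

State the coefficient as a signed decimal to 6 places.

−√(3/5) ≈ -0.774597

triangle: 1!×0!×3!/5! = 6/120
(j±m)!: 0!×1!×3!×1!×2!×1! = 12
prefactor² = (2J+1)×Δ×N² = 12/5
  k=1: −1/(1!×0!×0!×2!×0!×1!) = -1/2
Σ = -1/2  ⇒  CG² = 12/5×(-1/2)² = 3/5
CG = −√(3/5) = -0.774597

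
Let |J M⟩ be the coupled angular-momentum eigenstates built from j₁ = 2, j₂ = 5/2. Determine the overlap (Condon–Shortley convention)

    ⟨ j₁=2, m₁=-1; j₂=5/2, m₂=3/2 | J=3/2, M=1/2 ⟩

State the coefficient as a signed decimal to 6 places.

j₁+j₂−J=3  J+j₁−j₂=1  J−j₁+j₂=2  j₁+j₂+J+1=7
(j₁±m₁, j₂±m₂, J±M) = (1,3,4,1,2,1)
P² = 96/35
sum k=2..3:
  [2] +1/4 = 1/4
  [3] −1/6 = -1/6
S = 1/12
C² = P²·S² = 2/105 ; C = +0.138013

+√(2/105) ≈ +0.138013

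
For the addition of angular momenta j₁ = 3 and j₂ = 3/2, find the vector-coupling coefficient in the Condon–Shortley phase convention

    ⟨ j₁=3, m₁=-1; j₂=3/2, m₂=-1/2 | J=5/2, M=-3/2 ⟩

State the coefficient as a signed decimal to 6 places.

−√(7/20) = -0.591608

√[6·2!4!1!/8! · 2!4!1!2!1!4!] = √(576/35)
  +(−1)^0/∏(0,2,4,1,0,0)! = 1/48  (running 1/48)
  +(−1)^1/∏(1,1,3,0,1,1)! = -1/6  (running -7/48)
⟨..|..⟩ = √(576/35)·(-7/48) = -0.591608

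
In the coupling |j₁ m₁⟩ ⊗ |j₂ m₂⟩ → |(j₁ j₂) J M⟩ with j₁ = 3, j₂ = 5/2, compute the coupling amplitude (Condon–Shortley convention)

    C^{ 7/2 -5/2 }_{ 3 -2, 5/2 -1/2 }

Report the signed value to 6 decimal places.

√[8·2!4!3!/10! · 1!5!2!3!1!6!] = √(4608/7)
  +(−1)^1/∏(1,1,4,1,0,2)! = -1/48  (running -1/48)
  +(−1)^2/∏(2,0,3,0,1,3)! = 1/72  (running -1/144)
⟨..|..⟩ = √(4608/7)·(-1/144) = -0.178174

−√(2/63) = -0.178174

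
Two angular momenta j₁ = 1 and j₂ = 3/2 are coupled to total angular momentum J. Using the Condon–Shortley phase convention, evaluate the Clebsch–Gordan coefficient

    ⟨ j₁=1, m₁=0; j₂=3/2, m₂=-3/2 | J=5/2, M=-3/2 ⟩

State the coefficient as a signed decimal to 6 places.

+0.632456

triangle: 0!×2!×3!/6! = 12/720
(j±m)!: 1!×1!×0!×3!×1!×4! = 144
prefactor² = (2J+1)×Δ×N² = 72/5
  k=0: +1/(0!×0!×1!×0!×1!×3!) = 1/6
Σ = 1/6  ⇒  CG² = 72/5×1/6² = 2/5
CG = +√(2/5) = +0.632456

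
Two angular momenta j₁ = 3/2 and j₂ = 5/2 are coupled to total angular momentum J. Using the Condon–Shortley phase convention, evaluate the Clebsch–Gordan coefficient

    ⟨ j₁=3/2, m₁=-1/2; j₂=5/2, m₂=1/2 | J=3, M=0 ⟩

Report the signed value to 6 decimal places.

−√(1/5) ≈ -0.447214

j₁+j₂−J=1  J+j₁−j₂=2  J−j₁+j₂=4  j₁+j₂+J+1=8
(j₁±m₁, j₂±m₂, J±M) = (1,2,3,2,3,3)
P² = 36/5
sum k=0..1:
  [0] +1/12 = 1/12
  [1] −1/4 = -1/4
S = -1/6
C² = P²·S² = 1/5 ; C = -0.447214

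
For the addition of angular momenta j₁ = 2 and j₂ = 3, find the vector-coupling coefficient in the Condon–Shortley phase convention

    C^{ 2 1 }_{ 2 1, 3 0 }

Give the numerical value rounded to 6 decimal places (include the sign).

triangle: 3!*1!*3!/8! = 36/40320
(j±m)!: 3!*1!*3!*3!*3!*1! = 1296
prefactor² = (2J+1)*Δ*N² = 81/14
  k=0: +1/(0!*3!*1!*3!*0!*0!) = 1/36
  k=1: −1/(1!*2!*0!*2!*1!*1!) = -1/4
Σ = -2/9  ⇒  CG² = 81/14*(-2/9)² = 2/7
CG = −√(2/7) = -0.534522

-0.534522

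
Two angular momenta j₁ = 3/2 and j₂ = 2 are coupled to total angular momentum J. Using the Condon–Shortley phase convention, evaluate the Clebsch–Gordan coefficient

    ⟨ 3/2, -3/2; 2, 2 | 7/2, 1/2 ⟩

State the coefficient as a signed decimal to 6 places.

j₁+j₂−J=0  J+j₁−j₂=3  J−j₁+j₂=4  j₁+j₂+J+1=8
(j₁±m₁, j₂±m₂, J±M) = (0,3,4,0,4,3)
P² = 20736/35
sum k=0..0:
  [0] +1/144 = 1/144
S = 1/144
C² = P²·S² = 1/35 ; C = +0.169031

+√(1/35) ≈ +0.169031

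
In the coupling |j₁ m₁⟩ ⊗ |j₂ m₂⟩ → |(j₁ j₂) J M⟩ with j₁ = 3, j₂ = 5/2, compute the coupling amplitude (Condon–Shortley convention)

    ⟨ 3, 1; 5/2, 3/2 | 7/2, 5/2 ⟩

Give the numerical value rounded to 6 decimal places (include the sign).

-0.398410

√[8·2!4!3!/10! · 4!2!4!1!6!1!] = √(18432/35)
  +(−1)^1/∏(1,1,1,3,3,0)! = -1/36  (running -1/36)
  +(−1)^2/∏(2,0,0,2,4,1)! = 1/96  (running -5/288)
⟨..|..⟩ = √(18432/35)·(-5/288) = -0.398410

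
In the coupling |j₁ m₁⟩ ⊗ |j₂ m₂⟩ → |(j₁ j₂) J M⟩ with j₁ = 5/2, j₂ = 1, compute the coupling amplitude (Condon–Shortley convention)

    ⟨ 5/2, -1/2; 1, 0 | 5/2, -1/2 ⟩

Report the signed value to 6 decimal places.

triangle: 1!×4!×1!/7! = 24/5040
(j±m)!: 2!×3!×1!×1!×2!×3! = 144
prefactor² = (2J+1)×Δ×N² = 144/35
  k=0: +1/(0!×1!×3!×1!×1!×0!) = 1/6
  k=1: −1/(1!×0!×2!×0!×2!×1!) = -1/4
Σ = -1/12  ⇒  CG² = 144/35×(-1/12)² = 1/35
CG = −√(1/35) = -0.169031

−√(1/35) = -0.169031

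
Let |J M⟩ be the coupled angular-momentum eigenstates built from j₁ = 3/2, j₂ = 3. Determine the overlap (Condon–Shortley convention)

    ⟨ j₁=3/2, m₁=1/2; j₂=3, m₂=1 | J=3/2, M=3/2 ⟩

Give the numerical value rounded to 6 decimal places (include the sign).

−√(4/35) ≈ -0.338062

√[4·3!0!3!/7! · 2!1!4!2!3!0!] = √(576/35)
  +(−1)^1/∏(1,2,0,3,0,0)! = -1/12  (running -1/12)
⟨..|..⟩ = √(576/35)·(-1/12) = -0.338062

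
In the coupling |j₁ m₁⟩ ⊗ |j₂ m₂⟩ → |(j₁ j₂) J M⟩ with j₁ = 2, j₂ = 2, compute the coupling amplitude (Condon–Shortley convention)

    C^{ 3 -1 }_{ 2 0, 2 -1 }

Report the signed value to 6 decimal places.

+√(1/5) ≈ +0.447214

√[7·1!3!3!/8! · 2!2!1!3!2!4!] = √(36/5)
  +(−1)^0/∏(0,1,2,1,1,2)! = 1/4  (running 1/4)
  +(−1)^1/∏(1,0,1,0,2,3)! = -1/12  (running 1/6)
⟨..|..⟩ = √(36/5)·(1/6) = +0.447214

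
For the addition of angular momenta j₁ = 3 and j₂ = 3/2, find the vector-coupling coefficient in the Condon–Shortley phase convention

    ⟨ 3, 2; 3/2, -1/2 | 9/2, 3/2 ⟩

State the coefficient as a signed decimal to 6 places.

√[10·0!6!3!/10! · 5!1!1!2!6!3!] = √(86400/7)
  +(−1)^0/∏(0,0,1,1,5,2)! = 1/240  (running 1/240)
⟨..|..⟩ = √(86400/7)·(1/240) = +0.462910

+√(3/14) ≈ +0.462910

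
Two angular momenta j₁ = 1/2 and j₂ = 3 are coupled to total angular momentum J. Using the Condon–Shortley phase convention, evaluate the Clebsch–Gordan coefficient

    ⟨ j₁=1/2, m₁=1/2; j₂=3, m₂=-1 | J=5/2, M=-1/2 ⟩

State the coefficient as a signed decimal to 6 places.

+√(4/7) = +0.755929

√[6·1!0!5!/7! · 1!0!2!4!2!3!] = √(576/7)
  +(−1)^0/∏(0,1,0,2,0,3)! = 1/12  (running 1/12)
⟨..|..⟩ = √(576/7)·(1/12) = +0.755929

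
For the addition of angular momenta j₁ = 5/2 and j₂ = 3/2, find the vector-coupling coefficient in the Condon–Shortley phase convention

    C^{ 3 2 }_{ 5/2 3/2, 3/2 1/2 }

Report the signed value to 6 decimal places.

+√(1/12) = +0.288675

triangle: 1!*4!*2!/8! = 48/40320
(j±m)!: 4!*1!*2!*1!*5!*1! = 5760
prefactor² = (2J+1)*Δ*N² = 48
  k=0: +1/(0!*1!*1!*2!*3!*0!) = 1/12
  k=1: −1/(1!*0!*0!*1!*4!*1!) = -1/24
Σ = 1/24  ⇒  CG² = 48*1/24² = 1/12
CG = +√(1/12) = +0.288675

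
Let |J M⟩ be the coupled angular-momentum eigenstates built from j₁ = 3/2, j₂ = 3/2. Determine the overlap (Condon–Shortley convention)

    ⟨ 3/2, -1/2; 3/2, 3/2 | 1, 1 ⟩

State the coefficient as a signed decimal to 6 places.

+0.547723

triangle: 2!*1!*1!/5! = 2/120
(j±m)!: 1!*2!*3!*0!*2!*0! = 24
prefactor² = (2J+1)*Δ*N² = 6/5
  k=2: +1/(2!*0!*0!*1!*1!*0!) = 1/2
Σ = 1/2  ⇒  CG² = 6/5*1/2² = 3/10
CG = +√(3/10) = +0.547723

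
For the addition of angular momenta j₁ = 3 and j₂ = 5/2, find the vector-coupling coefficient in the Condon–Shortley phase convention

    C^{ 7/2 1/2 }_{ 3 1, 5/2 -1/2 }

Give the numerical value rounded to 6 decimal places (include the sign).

-0.125988  (= −√(1/63))

triangle: 2!×4!×3!/10! = 288/3628800
(j±m)!: 4!×2!×2!×3!×4!×3! = 82944
prefactor² = (2J+1)×Δ×N² = 9216/175
  k=0: +1/(0!×2!×2!×2!×2!×1!) = 1/16
  k=1: −1/(1!×1!×1!×1!×3!×2!) = -1/12
  k=2: +1/(2!×0!×0!×0!×4!×3!) = 1/288
Σ = -5/288  ⇒  CG² = 9216/175×(-5/288)² = 1/63
CG = −√(1/63) = -0.125988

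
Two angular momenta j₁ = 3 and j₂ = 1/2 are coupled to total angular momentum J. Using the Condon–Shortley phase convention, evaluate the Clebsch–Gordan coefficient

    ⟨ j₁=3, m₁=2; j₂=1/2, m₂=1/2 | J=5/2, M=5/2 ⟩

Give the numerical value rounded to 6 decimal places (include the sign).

-0.377964

triangle: 1!×5!×0!/7! = 120/5040
(j±m)!: 5!×1!×1!×0!×5!×0! = 14400
prefactor² = (2J+1)×Δ×N² = 14400/7
  k=1: −1/(1!×0!×0!×0!×5!×0!) = -1/120
Σ = -1/120  ⇒  CG² = 14400/7×(-1/120)² = 1/7
CG = −√(1/7) = -0.377964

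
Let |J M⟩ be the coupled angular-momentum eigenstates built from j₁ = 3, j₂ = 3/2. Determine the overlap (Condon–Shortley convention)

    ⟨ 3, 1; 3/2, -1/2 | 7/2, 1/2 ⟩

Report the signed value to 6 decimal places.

triangle: 1!×5!×2!/9! = 240/362880
(j±m)!: 4!×2!×1!×2!×4!×3! = 13824
prefactor² = (2J+1)×Δ×N² = 512/7
  k=0: +1/(0!×1!×2!×1!×3!×1!) = 1/12
  k=1: −1/(1!×0!×1!×0!×4!×2!) = -1/48
Σ = 1/16  ⇒  CG² = 512/7×1/16² = 2/7
CG = +√(2/7) = +0.534522

+√(2/7) = +0.534522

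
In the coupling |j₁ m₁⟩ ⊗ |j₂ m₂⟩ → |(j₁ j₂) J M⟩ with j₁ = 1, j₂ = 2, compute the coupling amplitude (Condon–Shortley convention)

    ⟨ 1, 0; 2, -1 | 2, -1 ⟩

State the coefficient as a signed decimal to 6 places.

j₁+j₂−J=1  J+j₁−j₂=1  J−j₁+j₂=3  j₁+j₂+J+1=6
(j₁±m₁, j₂±m₂, J±M) = (1,1,1,3,1,3)
P² = 3/2
sum k=0..1:
  [0] +1/2 = 1/2
  [1] −1/6 = -1/6
S = 1/3
C² = P²·S² = 1/6 ; C = +0.408248

+√(1/6) ≈ +0.408248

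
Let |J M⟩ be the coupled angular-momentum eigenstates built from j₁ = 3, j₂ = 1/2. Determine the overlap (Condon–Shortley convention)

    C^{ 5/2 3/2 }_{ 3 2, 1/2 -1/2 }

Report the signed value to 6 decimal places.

triangle: 1!·5!·0!/7! = 120/5040
(j±m)!: 5!·1!·0!·1!·4!·1! = 2880
prefactor² = (2J+1)·Δ·N² = 2880/7
  k=0: +1/(0!·1!·1!·0!·4!·0!) = 1/24
Σ = 1/24  ⇒  CG² = 2880/7·1/24² = 5/7
CG = +√(5/7) = +0.845154

+√(5/7) = +0.845154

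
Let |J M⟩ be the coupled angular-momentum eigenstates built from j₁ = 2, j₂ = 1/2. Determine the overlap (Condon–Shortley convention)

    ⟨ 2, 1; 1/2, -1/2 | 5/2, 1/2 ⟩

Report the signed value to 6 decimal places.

triangle: 0!*4!*1!/6! = 24/720
(j±m)!: 3!*1!*0!*1!*3!*2! = 72
prefactor² = (2J+1)*Δ*N² = 72/5
  k=0: +1/(0!*0!*1!*0!*3!*1!) = 1/6
Σ = 1/6  ⇒  CG² = 72/5*1/6² = 2/5
CG = +√(2/5) = +0.632456

+0.632456  (= +√(2/5))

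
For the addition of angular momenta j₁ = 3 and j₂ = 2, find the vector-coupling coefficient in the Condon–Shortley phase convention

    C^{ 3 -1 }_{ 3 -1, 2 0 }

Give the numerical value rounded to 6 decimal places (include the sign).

j₁+j₂−J=2  J+j₁−j₂=4  J−j₁+j₂=2  j₁+j₂+J+1=9
(j₁±m₁, j₂±m₂, J±M) = (2,4,2,2,2,4)
P² = 256/15
sum k=0..2:
  [0] +1/96 = 1/96
  [1] −1/6 = -1/6
  [2] +1/16 = 1/16
S = -3/32
C² = P²·S² = 3/20 ; C = -0.387298

−√(3/20) ≈ -0.387298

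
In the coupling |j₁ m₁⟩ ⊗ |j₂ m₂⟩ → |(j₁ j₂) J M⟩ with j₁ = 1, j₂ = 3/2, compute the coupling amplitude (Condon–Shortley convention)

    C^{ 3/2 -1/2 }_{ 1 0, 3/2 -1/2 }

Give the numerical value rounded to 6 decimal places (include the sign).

triangle: 1!·1!·2!/5! = 2/120
(j±m)!: 1!·1!·1!·2!·1!·2! = 4
prefactor² = (2J+1)·Δ·N² = 4/15
  k=0: +1/(0!·1!·1!·1!·0!·1!) = 1
  k=1: −1/(1!·0!·0!·0!·1!·2!) = -1/2
Σ = 1/2  ⇒  CG² = 4/15·1/2² = 1/15
CG = +√(1/15) = +0.258199

+√(1/15) = +0.258199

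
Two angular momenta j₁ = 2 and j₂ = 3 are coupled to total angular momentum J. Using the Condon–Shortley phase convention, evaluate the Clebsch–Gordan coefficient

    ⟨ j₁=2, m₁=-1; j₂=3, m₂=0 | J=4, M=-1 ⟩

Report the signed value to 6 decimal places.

−√(3/14) = -0.462910

triangle: 1!·3!·5!/10! = 720/3628800
(j±m)!: 1!·3!·3!·3!·3!·5! = 155520
prefactor² = (2J+1)·Δ·N² = 1944/7
  k=0: +1/(0!·1!·3!·3!·0!·2!) = 1/72
  k=1: −1/(1!·0!·2!·2!·1!·3!) = -1/24
Σ = -1/36  ⇒  CG² = 1944/7·(-1/36)² = 3/14
CG = −√(3/14) = -0.462910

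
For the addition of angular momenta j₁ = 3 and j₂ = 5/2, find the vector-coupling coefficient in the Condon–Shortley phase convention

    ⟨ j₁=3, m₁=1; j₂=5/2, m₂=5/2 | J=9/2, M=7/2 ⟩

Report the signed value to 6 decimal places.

√[10·1!5!4!/11! · 4!2!5!0!8!1!] = √(1843200/11)
  +(−1)^1/∏(1,0,1,4,4,0)! = -1/576  (running -1/576)
⟨..|..⟩ = √(1843200/11)·(-1/576) = -0.710669

-0.710669  (= −√(50/99))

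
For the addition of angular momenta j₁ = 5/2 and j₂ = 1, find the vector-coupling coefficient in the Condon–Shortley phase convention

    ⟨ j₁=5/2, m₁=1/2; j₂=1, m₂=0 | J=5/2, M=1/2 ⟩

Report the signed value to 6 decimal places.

+√(1/35) ≈ +0.169031

j₁+j₂−J=1  J+j₁−j₂=4  J−j₁+j₂=1  j₁+j₂+J+1=7
(j₁±m₁, j₂±m₂, J±M) = (3,2,1,1,3,2)
P² = 144/35
sum k=0..1:
  [0] +1/4 = 1/4
  [1] −1/6 = -1/6
S = 1/12
C² = P²·S² = 1/35 ; C = +0.169031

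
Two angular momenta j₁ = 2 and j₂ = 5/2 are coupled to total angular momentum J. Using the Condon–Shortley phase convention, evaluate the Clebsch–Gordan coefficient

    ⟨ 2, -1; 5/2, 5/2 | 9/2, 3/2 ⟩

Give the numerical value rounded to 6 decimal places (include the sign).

+√(1/21) = +0.218218

√[10·0!4!5!/10! · 1!3!5!0!6!3!] = √(172800/7)
  +(−1)^0/∏(0,0,3,5,1,0)! = 1/720  (running 1/720)
⟨..|..⟩ = √(172800/7)·(1/720) = +0.218218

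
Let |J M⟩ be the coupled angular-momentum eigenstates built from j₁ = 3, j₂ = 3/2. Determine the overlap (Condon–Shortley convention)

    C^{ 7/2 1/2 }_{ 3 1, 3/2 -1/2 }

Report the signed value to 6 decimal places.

+√(2/7) = +0.534522

√[8·1!5!2!/9! · 4!2!1!2!4!3!] = √(512/7)
  +(−1)^0/∏(0,1,2,1,3,1)! = 1/12  (running 1/12)
  +(−1)^1/∏(1,0,1,0,4,2)! = -1/48  (running 1/16)
⟨..|..⟩ = √(512/7)·(1/16) = +0.534522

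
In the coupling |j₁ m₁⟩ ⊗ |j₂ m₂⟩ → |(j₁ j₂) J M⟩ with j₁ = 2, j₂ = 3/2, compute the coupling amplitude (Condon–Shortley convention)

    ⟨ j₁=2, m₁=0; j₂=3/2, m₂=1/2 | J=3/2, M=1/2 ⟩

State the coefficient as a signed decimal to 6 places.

-0.447214

√[4·2!2!1!/6! · 2!2!2!1!2!1!] = √(16/45)
  +(−1)^1/∏(1,1,1,1,1,0)! = -1  (running -1)
  +(−1)^2/∏(2,0,0,0,2,1)! = 1/4  (running -3/4)
⟨..|..⟩ = √(16/45)·(-3/4) = -0.447214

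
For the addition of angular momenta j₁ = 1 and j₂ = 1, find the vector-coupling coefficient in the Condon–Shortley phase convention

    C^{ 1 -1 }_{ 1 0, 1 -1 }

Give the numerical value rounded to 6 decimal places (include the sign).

√[3·1!1!1!/4! · 1!1!0!2!0!2!] = √(1/2)
  +(−1)^0/∏(0,1,1,0,0,1)! = 1  (running 1)
⟨..|..⟩ = √(1/2)·(1) = +0.707107

+0.707107  (= +√(1/2))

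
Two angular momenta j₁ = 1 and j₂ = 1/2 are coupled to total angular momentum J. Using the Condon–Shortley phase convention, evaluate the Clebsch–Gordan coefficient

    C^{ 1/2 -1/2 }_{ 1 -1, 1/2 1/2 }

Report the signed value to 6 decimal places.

triangle: 1!×1!×0!/3! = 1/6
(j±m)!: 0!×2!×1!×0!×0!×1! = 2
prefactor² = (2J+1)×Δ×N² = 2/3
  k=1: −1/(1!×0!×1!×0!×0!×0!) = -1
Σ = -1  ⇒  CG² = 2/3×(-1)² = 2/3
CG = −√(2/3) = -0.816497

-0.816497  (= −√(2/3))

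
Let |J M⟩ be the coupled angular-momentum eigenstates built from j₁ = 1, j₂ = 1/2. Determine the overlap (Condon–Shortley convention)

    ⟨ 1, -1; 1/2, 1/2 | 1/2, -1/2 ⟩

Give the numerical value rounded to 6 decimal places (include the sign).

j₁+j₂−J=1  J+j₁−j₂=1  J−j₁+j₂=0  j₁+j₂+J+1=3
(j₁±m₁, j₂±m₂, J±M) = (0,2,1,0,0,1)
P² = 2/3
sum k=1..1:
  [1] −1/1 = -1
S = -1
C² = P²·S² = 2/3 ; C = -0.816497

−√(2/3) ≈ -0.816497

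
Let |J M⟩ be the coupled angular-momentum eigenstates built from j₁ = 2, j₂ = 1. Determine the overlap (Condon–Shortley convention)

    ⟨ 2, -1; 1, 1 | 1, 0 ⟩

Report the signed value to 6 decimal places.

j₁+j₂−J=2  J+j₁−j₂=2  J−j₁+j₂=0  j₁+j₂+J+1=5
(j₁±m₁, j₂±m₂, J±M) = (1,3,2,0,1,1)
P² = 6/5
sum k=2..2:
  [2] +1/2 = 1/2
S = 1/2
C² = P²·S² = 3/10 ; C = +0.547723

+√(3/10) = +0.547723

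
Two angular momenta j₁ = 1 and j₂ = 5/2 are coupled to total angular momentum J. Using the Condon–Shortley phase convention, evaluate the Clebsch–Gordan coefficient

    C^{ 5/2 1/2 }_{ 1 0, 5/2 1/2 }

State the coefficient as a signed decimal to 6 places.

j₁+j₂−J=1  J+j₁−j₂=1  J−j₁+j₂=4  j₁+j₂+J+1=7
(j₁±m₁, j₂±m₂, J±M) = (1,1,3,2,3,2)
P² = 144/35
sum k=0..1:
  [0] +1/6 = 1/6
  [1] −1/4 = -1/4
S = -1/12
C² = P²·S² = 1/35 ; C = -0.169031

−√(1/35) ≈ -0.169031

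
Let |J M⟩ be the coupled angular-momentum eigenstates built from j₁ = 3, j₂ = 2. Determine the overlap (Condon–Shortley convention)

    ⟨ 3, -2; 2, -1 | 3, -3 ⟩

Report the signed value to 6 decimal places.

-0.645497

√[7·2!4!2!/9! · 1!5!1!3!0!6!] = √(960)
  +(−1)^1/∏(1,1,4,0,0,2)! = -1/48  (running -1/48)
⟨..|..⟩ = √(960)·(-1/48) = -0.645497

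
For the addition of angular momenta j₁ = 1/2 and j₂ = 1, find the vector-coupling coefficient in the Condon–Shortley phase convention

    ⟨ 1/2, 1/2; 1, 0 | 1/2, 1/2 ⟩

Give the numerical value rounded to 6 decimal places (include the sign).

triangle: 1!*0!*1!/3! = 1/6
(j±m)!: 1!*0!*1!*1!*1!*0! = 1
prefactor² = (2J+1)*Δ*N² = 1/3
  k=0: +1/(0!*1!*0!*1!*0!*0!) = 1
Σ = 1  ⇒  CG² = 1/3*1² = 1/3
CG = +√(1/3) = +0.577350

+√(1/3) = +0.577350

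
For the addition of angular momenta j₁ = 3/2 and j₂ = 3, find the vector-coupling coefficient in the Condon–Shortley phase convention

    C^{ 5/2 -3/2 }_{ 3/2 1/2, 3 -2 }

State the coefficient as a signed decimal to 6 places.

+0.267261

triangle: 2!·1!·4!/8! = 48/40320
(j±m)!: 2!·1!·1!·5!·1!·4! = 5760
prefactor² = (2J+1)·Δ·N² = 288/7
  k=0: +1/(0!·2!·1!·1!·0!·3!) = 1/12
  k=1: −1/(1!·1!·0!·0!·1!·4!) = -1/24
Σ = 1/24  ⇒  CG² = 288/7·1/24² = 1/14
CG = +√(1/14) = +0.267261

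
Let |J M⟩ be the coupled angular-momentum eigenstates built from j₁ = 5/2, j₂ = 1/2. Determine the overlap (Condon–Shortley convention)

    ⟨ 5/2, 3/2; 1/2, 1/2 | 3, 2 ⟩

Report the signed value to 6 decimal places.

+√(5/6) = +0.912871

√[7·0!5!1!/7! · 4!1!1!0!5!1!] = √(480)
  +(−1)^0/∏(0,0,1,1,4,0)! = 1/24  (running 1/24)
⟨..|..⟩ = √(480)·(1/24) = +0.912871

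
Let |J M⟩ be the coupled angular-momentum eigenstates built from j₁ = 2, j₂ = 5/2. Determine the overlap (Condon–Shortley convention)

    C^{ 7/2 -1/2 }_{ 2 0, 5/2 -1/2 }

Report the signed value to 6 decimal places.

j₁+j₂−J=1  J+j₁−j₂=3  J−j₁+j₂=4  j₁+j₂+J+1=9
(j₁±m₁, j₂±m₂, J±M) = (2,2,2,3,3,4)
P² = 768/35
sum k=0..1:
  [0] +1/8 = 1/8
  [1] −1/12 = -1/12
S = 1/24
C² = P²·S² = 4/105 ; C = +0.195180

+√(4/105) ≈ +0.195180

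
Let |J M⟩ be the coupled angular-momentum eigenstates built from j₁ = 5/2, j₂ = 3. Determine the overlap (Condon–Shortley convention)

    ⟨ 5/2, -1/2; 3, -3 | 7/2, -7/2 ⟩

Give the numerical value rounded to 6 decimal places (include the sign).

+0.577350  (= +√(1/3))

j₁+j₂−J=2  J+j₁−j₂=3  J−j₁+j₂=4  j₁+j₂+J+1=10
(j₁±m₁, j₂±m₂, J±M) = (2,3,0,6,0,7)
P² = 27648
sum k=0..0:
  [0] +1/288 = 1/288
S = 1/288
C² = P²·S² = 1/3 ; C = +0.577350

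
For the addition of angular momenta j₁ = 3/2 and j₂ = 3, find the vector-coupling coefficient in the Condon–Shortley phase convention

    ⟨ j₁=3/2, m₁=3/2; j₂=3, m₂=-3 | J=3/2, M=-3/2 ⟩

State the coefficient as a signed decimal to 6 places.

triangle: 3!×0!×3!/7! = 36/5040
(j±m)!: 3!×0!×0!×6!×0!×3! = 25920
prefactor² = (2J+1)×Δ×N² = 5184/7
  k=0: +1/(0!×3!×0!×0!×0!×3!) = 1/36
Σ = 1/36  ⇒  CG² = 5184/7×1/36² = 4/7
CG = +√(4/7) = +0.755929

+0.755929  (= +√(4/7))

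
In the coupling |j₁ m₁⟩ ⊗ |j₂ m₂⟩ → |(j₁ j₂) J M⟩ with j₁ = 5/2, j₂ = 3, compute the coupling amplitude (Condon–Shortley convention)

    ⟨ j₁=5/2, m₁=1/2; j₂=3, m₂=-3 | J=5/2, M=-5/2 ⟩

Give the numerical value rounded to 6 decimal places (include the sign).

+√(5/21) = +0.487950

j₁+j₂−J=3  J+j₁−j₂=2  J−j₁+j₂=3  j₁+j₂+J+1=9
(j₁±m₁, j₂±m₂, J±M) = (3,2,0,6,0,5)
P² = 8640/7
sum k=0..0:
  [0] +1/72 = 1/72
S = 1/72
C² = P²·S² = 5/21 ; C = +0.487950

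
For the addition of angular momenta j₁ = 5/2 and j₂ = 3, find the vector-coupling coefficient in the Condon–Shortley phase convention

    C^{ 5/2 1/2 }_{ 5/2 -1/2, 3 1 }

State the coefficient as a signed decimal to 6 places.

j₁+j₂−J=3  J+j₁−j₂=2  J−j₁+j₂=3  j₁+j₂+J+1=9
(j₁±m₁, j₂±m₂, J±M) = (2,3,4,2,3,2)
P² = 288/35
sum k=1..3:
  [1] −1/24 = -1/24
  [2] +1/4 = 1/4
  [3] −1/24 = -1/24
S = 1/6
C² = P²·S² = 8/35 ; C = +0.478091

+0.478091  (= +√(8/35))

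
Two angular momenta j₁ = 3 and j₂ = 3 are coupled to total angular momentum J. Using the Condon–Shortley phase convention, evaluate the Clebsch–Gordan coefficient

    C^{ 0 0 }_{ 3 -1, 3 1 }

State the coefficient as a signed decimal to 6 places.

triangle: 6!*0!*0!/7! = 720/5040
(j±m)!: 2!*4!*4!*2!*0!*0! = 2304
prefactor² = (2J+1)*Δ*N² = 2304/7
  k=4: +1/(4!*2!*0!*0!*0!*0!) = 1/48
Σ = 1/48  ⇒  CG² = 2304/7*1/48² = 1/7
CG = +√(1/7) = +0.377964

+√(1/7) ≈ +0.377964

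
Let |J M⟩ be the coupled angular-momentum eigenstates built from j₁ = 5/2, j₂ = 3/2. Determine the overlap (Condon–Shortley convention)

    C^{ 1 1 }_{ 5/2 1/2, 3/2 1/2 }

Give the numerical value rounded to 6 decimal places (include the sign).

+0.387298

triangle: 3!*2!*0!/6! = 12/720
(j±m)!: 3!*2!*2!*1!*2!*0! = 48
prefactor² = (2J+1)*Δ*N² = 12/5
  k=2: +1/(2!*1!*0!*0!*2!*0!) = 1/4
Σ = 1/4  ⇒  CG² = 12/5*1/4² = 3/20
CG = +√(3/20) = +0.387298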